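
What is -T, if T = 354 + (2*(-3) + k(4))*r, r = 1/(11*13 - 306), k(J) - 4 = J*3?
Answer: -57692/163 ≈ -353.94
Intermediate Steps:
k(J) = 4 + 3*J (k(J) = 4 + J*3 = 4 + 3*J)
r = -1/163 (r = 1/(143 - 306) = 1/(-163) = -1/163 ≈ -0.0061350)
T = 57692/163 (T = 354 + (2*(-3) + (4 + 3*4))*(-1/163) = 354 + (-6 + (4 + 12))*(-1/163) = 354 + (-6 + 16)*(-1/163) = 354 + 10*(-1/163) = 354 - 10/163 = 57692/163 ≈ 353.94)
-T = -1*57692/163 = -57692/163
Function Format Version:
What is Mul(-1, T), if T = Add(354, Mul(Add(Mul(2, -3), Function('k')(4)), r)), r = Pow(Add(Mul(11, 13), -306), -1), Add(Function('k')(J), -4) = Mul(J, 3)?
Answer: Rational(-57692, 163) ≈ -353.94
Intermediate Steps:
Function('k')(J) = Add(4, Mul(3, J)) (Function('k')(J) = Add(4, Mul(J, 3)) = Add(4, Mul(3, J)))
r = Rational(-1, 163) (r = Pow(Add(143, -306), -1) = Pow(-163, -1) = Rational(-1, 163) ≈ -0.0061350)
T = Rational(57692, 163) (T = Add(354, Mul(Add(Mul(2, -3), Add(4, Mul(3, 4))), Rational(-1, 163))) = Add(354, Mul(Add(-6, Add(4, 12)), Rational(-1, 163))) = Add(354, Mul(Add(-6, 16), Rational(-1, 163))) = Add(354, Mul(10, Rational(-1, 163))) = Add(354, Rational(-10, 163)) = Rational(57692, 163) ≈ 353.94)
Mul(-1, T) = Mul(-1, Rational(57692, 163)) = Rational(-57692, 163)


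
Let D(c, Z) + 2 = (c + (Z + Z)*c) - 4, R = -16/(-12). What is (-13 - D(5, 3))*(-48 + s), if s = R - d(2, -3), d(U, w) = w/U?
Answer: 1897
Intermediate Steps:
R = 4/3 (R = -16*(-1/12) = 4/3 ≈ 1.3333)
D(c, Z) = -6 + c + 2*Z*c (D(c, Z) = -2 + ((c + (Z + Z)*c) - 4) = -2 + ((c + (2*Z)*c) - 4) = -2 + ((c + 2*Z*c) - 4) = -2 + (-4 + c + 2*Z*c) = -6 + c + 2*Z*c)
s = 17/6 (s = 4/3 - (-3)/2 = 4/3 - 1*(-3/2) = 4/3 + 3/2 = 17/6 ≈ 2.8333)
(-13 - D(5, 3))*(-48 + s) = (-13 - (-6 + 5 + 2*3*5))*(-48 + 17/6) = (-13 - (-6 + 5 + 30))*(-271/6) = (-13 - 1*29)*(-271/6) = (-13 - 29)*(-271/6) = -42*(-271/6) = 1897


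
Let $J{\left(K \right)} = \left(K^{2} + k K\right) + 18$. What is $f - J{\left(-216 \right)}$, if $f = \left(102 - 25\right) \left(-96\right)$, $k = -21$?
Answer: $-58602$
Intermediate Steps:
$J{\left(K \right)} = 18 + K^{2} - 21 K$ ($J{\left(K \right)} = \left(K^{2} - 21 K\right) + 18 = 18 + K^{2} - 21 K$)
$f = -7392$ ($f = 77 \left(-96\right) = -7392$)
$f - J{\left(-216 \right)} = -7392 - \left(18 + \left(-216\right)^{2} - -4536\right) = -7392 - \left(18 + 46656 + 4536\right) = -7392 - 51210 = -58602$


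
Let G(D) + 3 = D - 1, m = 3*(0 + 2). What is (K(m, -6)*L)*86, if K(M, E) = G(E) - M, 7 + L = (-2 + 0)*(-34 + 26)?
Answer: -12384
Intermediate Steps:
m = 6 (m = 3*2 = 6)
G(D) = -4 + D (G(D) = -3 + (D - 1) = -3 + (-1 + D) = -4 + D)
L = 9 (L = -7 + (-2 + 0)*(-34 + 26) = -7 - 2*(-8) = -7 + 16 = 9)
K(M, E) = -4 + E - M (K(M, E) = (-4 + E) - M = -4 + E - M)
(K(m, -6)*L)*86 = ((-4 - 6 - 1*6)*9)*86 = ((-4 - 6 - 6)*9)*86 = -16*9*86 = -144*86 = -12384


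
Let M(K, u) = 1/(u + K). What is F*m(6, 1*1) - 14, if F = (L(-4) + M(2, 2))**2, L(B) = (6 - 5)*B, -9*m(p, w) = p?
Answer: -187/8 ≈ -23.375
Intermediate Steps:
m(p, w) = -p/9
M(K, u) = 1/(K + u)
L(B) = B (L(B) = 1*B = B)
F = 225/16 (F = (-4 + 1/(2 + 2))**2 = (-4 + 1/4)**2 = (-15/4)**2 = 225/16 ≈ 14.063)
F*m(6, 1*1) - 14 = 225*(-1/9*6)/16 - 14 = (225/16)*(-2/3) - 14 = -75/8 - 14 = -187/8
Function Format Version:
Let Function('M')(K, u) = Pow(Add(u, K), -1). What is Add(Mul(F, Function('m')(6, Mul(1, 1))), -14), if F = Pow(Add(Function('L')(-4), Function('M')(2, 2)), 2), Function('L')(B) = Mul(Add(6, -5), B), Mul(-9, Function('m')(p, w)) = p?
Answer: Rational(-187, 8) ≈ -23.375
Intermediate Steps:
Function('m')(p, w) = Mul(Rational(-1, 9), p)
Function('M')(K, u) = Pow(Add(K, u), -1)
Function('L')(B) = B (Function('L')(B) = Mul(1, B) = B)
F = Rational(225, 16) (F = Pow(Add(-4, Pow(Add(2, 2), -1)), 2) = Pow(Add(-4, Pow(4, -1)), 2) = Pow(Add(-4, Rational(1, 4)), 2) = Pow(Rational(-15, 4), 2) = Rational(225, 16) ≈ 14.063)
Add(Mul(F, Function('m')(6, Mul(1, 1))), -14) = Add(Mul(Rational(225, 16), Mul(Rational(-1, 9), 6)), -14) = Add(Mul(Rational(225, 16), Rational(-2, 3)), -14) = Add(Rational(-75, 8), -14) = Rational(-187, 8)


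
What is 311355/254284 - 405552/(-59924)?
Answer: 428813457/53653924 ≈ 7.9922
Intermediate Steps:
311355/254284 - 405552/(-59924) = 311355*(1/254284) - 405552*(-1/59924) = 311355/254284 + 1428/211 = 428813457/53653924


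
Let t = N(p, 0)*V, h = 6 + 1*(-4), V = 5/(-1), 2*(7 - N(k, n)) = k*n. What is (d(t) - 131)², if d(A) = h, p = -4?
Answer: 16641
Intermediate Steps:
N(k, n) = 7 - k*n/2
V = -5 (V = 5*(-1) = -5)
h = 2 (h = 6 - 4 = 2)
t = -35 (t = (7 - ½*(-4)*0)*(-5) = (7 + 0)*(-5) = 7*(-5) = -35)
d(A) = 2
(d(t) - 131)² = (2 - 131)² = (-129)² = 16641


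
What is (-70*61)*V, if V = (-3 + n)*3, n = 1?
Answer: 25620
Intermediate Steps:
V = -6 (V = (-3 + 1)*3 = -2*3 = -6)
(-70*61)*V = -70*61*(-6) = -4270*(-6) = 25620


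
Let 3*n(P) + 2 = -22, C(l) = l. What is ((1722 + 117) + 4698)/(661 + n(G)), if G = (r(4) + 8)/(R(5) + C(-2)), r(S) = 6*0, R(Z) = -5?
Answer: 6537/653 ≈ 10.011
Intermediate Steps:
r(S) = 0
G = -8/7 (G = (0 + 8)/(-5 - 2) = 8/(-7) = 8*(-⅐) = -8/7 ≈ -1.1429)
n(P) = -8 (n(P) = -⅔ + (⅓)*(-22) = -⅔ - 22/3 = -8)
((1722 + 117) + 4698)/(661 + n(G)) = ((1722 + 117) + 4698)/(661 - 8) = (1839 + 4698)/653 = 6537*(1/653) = 6537/653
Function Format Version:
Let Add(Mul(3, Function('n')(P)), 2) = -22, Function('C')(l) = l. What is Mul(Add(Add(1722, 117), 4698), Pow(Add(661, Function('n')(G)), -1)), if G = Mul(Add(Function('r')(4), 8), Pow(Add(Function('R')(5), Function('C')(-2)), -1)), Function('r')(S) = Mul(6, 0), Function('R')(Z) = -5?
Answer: Rational(6537, 653) ≈ 10.011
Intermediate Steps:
Function('r')(S) = 0
G = Rational(-8, 7) (G = Mul(Add(0, 8), Pow(Add(-5, -2), -1)) = Mul(8, Pow(-7, -1)) = Mul(8, Rational(-1, 7)) = Rational(-8, 7) ≈ -1.1429)
Function('n')(P) = -8 (Function('n')(P) = Add(Rational(-2, 3), Mul(Rational(1, 3), -22)) = Add(Rational(-2, 3), Rational(-22, 3)) = -8)
Mul(Add(Add(1722, 117), 4698), Pow(Add(661, Function('n')(G)), -1)) = Mul(Add(Add(1722, 117), 4698), Pow(Add(661, -8), -1)) = Mul(Add(1839, 4698), Pow(653, -1)) = Mul(6537, Rational(1, 653)) = Rational(6537, 653)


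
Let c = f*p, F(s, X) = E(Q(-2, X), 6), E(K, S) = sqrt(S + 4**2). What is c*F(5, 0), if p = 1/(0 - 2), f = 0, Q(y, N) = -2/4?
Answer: 0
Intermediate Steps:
Q(y, N) = -1/2 (Q(y, N) = -2*1/4 = -1/2)
E(K, S) = sqrt(16 + S) (E(K, S) = sqrt(S + 16) = sqrt(16 + S))
F(s, X) = sqrt(22) (F(s, X) = sqrt(16 + 6) = sqrt(22))
p = -1/2 (p = 1/(-2) = -1/2 ≈ -0.50000)
c = 0 (c = 0*(-1/2) = 0)
c*F(5, 0) = 0*sqrt(22) = 0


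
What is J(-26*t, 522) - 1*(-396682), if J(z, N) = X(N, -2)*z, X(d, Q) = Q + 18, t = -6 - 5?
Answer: 401258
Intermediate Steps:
t = -11
X(d, Q) = 18 + Q
J(z, N) = 16*z (J(z, N) = (18 - 2)*z = 16*z)
J(-26*t, 522) - 1*(-396682) = 16*(-26*(-11)) - 1*(-396682) = 16*286 + 396682 = 4576 + 396682 = 401258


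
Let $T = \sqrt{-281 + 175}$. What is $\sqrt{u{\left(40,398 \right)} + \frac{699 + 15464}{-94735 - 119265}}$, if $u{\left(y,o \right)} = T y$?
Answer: $\frac{\sqrt{-8647205 + 4579600000 i \sqrt{106}}}{10700} \approx 14.348 + 14.351 i$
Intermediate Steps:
$T = i \sqrt{106}$ ($T = \sqrt{-106} = i \sqrt{106} \approx 10.296 i$)
$u{\left(y,o \right)} = i y \sqrt{106}$ ($u{\left(y,o \right)} = i \sqrt{106} y = i y \sqrt{106}$)
$\sqrt{u{\left(40,398 \right)} + \frac{699 + 15464}{-94735 - 119265}} = \sqrt{i 40 \sqrt{106} + \frac{699 + 15464}{-94735 - 119265}} = \sqrt{40 i \sqrt{106} + \frac{16163}{-214000}} = \sqrt{40 i \sqrt{106} + 16163 \left(- \frac{1}{214000}\right)} = \sqrt{40 i \sqrt{106} - \frac{16163}{214000}} = \sqrt{- \frac{16163}{214000} + 40 i \sqrt{106}}$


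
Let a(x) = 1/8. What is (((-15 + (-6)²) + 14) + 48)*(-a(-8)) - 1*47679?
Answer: -381515/8 ≈ -47689.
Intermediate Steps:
a(x) = ⅛
(((-15 + (-6)²) + 14) + 48)*(-a(-8)) - 1*47679 = (((-15 + (-6)²) + 14) + 48)*(-1*⅛) - 1*47679 = (((-15 + 36) + 14) + 48)*(-⅛) - 47679 = ((21 + 14) + 48)*(-⅛) - 47679 = (35 + 48)*(-⅛) - 47679 = 83*(-⅛) - 47679 = -83/8 - 47679 = -381515/8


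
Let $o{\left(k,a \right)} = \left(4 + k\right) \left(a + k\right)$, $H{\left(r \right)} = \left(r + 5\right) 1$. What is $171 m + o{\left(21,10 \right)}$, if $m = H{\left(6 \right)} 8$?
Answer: $15823$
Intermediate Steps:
$H{\left(r \right)} = 5 + r$ ($H{\left(r \right)} = \left(5 + r\right) 1 = 5 + r$)
$m = 88$ ($m = \left(5 + 6\right) 8 = 11 \cdot 8 = 88$)
$171 m + o{\left(21,10 \right)} = 171 \cdot 88 + \left(21^{2} + 4 \cdot 10 + 4 \cdot 21 + 10 \cdot 21\right) = 15048 + \left(441 + 40 + 84 + 210\right) = 15048 + 775 = 15823$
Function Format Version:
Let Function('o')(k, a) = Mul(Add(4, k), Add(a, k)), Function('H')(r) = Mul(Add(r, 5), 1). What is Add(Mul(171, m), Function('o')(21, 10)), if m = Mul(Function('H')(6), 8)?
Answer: 15823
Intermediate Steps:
Function('H')(r) = Add(5, r) (Function('H')(r) = Mul(Add(5, r), 1) = Add(5, r))
m = 88 (m = Mul(Add(5, 6), 8) = Mul(11, 8) = 88)
Add(Mul(171, m), Function('o')(21, 10)) = Add(Mul(171, 88), Add(Pow(21, 2), Mul(4, 10), Mul(4, 21), Mul(10, 21))) = Add(15048, Add(441, 40, 84, 210)) = Add(15048, 775) = 15823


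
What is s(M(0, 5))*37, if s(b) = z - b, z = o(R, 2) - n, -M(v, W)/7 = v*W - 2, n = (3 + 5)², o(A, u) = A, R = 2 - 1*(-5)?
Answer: -2627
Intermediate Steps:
R = 7 (R = 2 + 5 = 7)
n = 64 (n = 8² = 64)
M(v, W) = 14 - 7*W*v (M(v, W) = -7*(v*W - 2) = -7*(W*v - 2) = -7*(-2 + W*v) = 14 - 7*W*v)
z = -57 (z = 7 - 1*64 = 7 - 64 = -57)
s(b) = -57 - b
s(M(0, 5))*37 = (-57 - (14 - 7*5*0))*37 = (-57 - (14 + 0))*37 = (-57 - 1*14)*37 = (-57 - 14)*37 = -71*37 = -2627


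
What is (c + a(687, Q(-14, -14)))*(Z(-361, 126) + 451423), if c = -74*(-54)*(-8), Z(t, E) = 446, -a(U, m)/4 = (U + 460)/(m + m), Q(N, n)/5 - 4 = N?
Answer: -360615411057/25 ≈ -1.4425e+10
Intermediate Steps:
Q(N, n) = 20 + 5*N
a(U, m) = -2*(460 + U)/m (a(U, m) = -4*(U + 460)/(m + m) = -4*(460 + U)/(2*m) = -4*(460 + U)*1/(2*m) = -2*(460 + U)/m)
c = -31968 (c = 3996*(-8) = -31968)
(c + a(687, Q(-14, -14)))*(Z(-361, 126) + 451423) = (-31968 + 2*(-460 - 1*687)/(20 + 5*(-14)))*(446 + 451423) = (-31968 + 2*(-460 - 687)/(20 - 70))*451869 = (-31968 + 2*(-1147)/(-50))*451869 = (-31968 + 2*(-1/50)*(-1147))*451869 = (-31968 + 1147/25)*451869 = -798053/25*451869 = -360615411057/25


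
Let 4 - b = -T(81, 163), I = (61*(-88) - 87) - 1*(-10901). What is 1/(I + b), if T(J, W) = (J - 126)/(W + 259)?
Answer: 422/2299855 ≈ 0.00018349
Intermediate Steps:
T(J, W) = (-126 + J)/(259 + W)
I = 5446 (I = (-5368 - 87) + 10901 = -5455 + 10901 = 5446)
b = 1643/422 (b = 4 - (-1)*(-126 + 81)/(259 + 163) = 4 - (-1)*-45/422 = 4 - (-1)*(1/422)*(-45) = 4 - (-1)*(-45)/422 = 4 - 1*45/422 = 4 - 45/422 = 1643/422 ≈ 3.8934)
1/(I + b) = 1/(5446 + 1643/422) = 1/(2299855/422) = 422/2299855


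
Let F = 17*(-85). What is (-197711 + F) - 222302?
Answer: -421458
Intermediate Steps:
F = -1445
(-197711 + F) - 222302 = (-197711 - 1445) - 222302 = -199156 - 222302 = -421458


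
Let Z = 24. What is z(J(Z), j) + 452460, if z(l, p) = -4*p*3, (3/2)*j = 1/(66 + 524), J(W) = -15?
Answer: 133475696/295 ≈ 4.5246e+5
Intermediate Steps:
j = 1/885 (j = 2/(3*(66 + 524)) = (2/3)/590 = (2/3)*(1/590) = 1/885 ≈ 0.0011299)
z(l, p) = -12*p
z(J(Z), j) + 452460 = -12*1/885 + 452460 = -4/295 + 452460 = 133475696/295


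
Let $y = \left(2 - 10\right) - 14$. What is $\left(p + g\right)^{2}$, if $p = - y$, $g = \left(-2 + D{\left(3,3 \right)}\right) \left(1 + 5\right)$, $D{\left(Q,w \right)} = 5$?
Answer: $1600$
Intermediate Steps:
$y = -22$ ($y = -8 - 14 = -22$)
$g = 18$ ($g = \left(-2 + 5\right) \left(1 + 5\right) = 3 \cdot 6 = 18$)
$p = 22$ ($p = \left(-1\right) \left(-22\right) = 22$)
$\left(p + g\right)^{2} = \left(22 + 18\right)^{2} = 40^{2} = 1600$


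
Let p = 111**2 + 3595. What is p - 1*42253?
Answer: -26337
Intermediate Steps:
p = 15916 (p = 12321 + 3595 = 15916)
p - 1*42253 = 15916 - 1*42253 = 15916 - 42253 = -26337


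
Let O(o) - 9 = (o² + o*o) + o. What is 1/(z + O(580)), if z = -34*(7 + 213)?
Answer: 1/665909 ≈ 1.5017e-6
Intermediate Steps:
z = -7480 (z = -34*220 = -7480)
O(o) = 9 + o + 2*o² (O(o) = 9 + ((o² + o*o) + o) = 9 + ((o² + o²) + o) = 9 + (2*o² + o) = 9 + (o + 2*o²) = 9 + o + 2*o²)
1/(z + O(580)) = 1/(-7480 + (9 + 580 + 2*580²)) = 1/(-7480 + (9 + 580 + 2*336400)) = 1/(-7480 + (9 + 580 + 672800)) = 1/(-7480 + 673389) = 1/665909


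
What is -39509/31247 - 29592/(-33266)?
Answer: -194822585/519731351 ≈ -0.37485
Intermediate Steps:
-39509/31247 - 29592/(-33266) = -39509*1/31247 - 29592*(-1/33266) = -39509/31247 + 14796/16633 = -194822585/519731351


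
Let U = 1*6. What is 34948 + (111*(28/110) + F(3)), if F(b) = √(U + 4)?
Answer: 1923694/55 + √10 ≈ 34979.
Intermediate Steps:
U = 6
F(b) = √10 (F(b) = √(6 + 4) = √10)
34948 + (111*(28/110) + F(3)) = 34948 + (111*(28/110) + √10) = 34948 + (111*(28*(1/110)) + √10) = 34948 + (111*(14/55) + √10) = 34948 + (1554/55 + √10) = 1923694/55 + √10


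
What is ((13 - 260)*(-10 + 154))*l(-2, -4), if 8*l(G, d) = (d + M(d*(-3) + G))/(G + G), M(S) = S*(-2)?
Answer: -26676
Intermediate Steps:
M(S) = -2*S
l(G, d) = (-2*G + 7*d)/(16*G) (l(G, d) = ((d - 2*(d*(-3) + G))/(G + G))/8 = ((d - 2*(-3*d + G))/((2*G)))/8 = ((d - 2*(G - 3*d))*(1/(2*G)))/8 = ((d + (-2*G + 6*d))*(1/(2*G)))/8 = ((-2*G + 7*d)*(1/(2*G)))/8 = ((-2*G + 7*d)/(2*G))/8 = (-2*G + 7*d)/(16*G))
((13 - 260)*(-10 + 154))*l(-2, -4) = ((13 - 260)*(-10 + 154))*((1/16)*(-2*(-2) + 7*(-4))/(-2)) = (-247*144)*((1/16)*(-1/2)*(4 - 28)) = -2223*(-1)*(-24)/2 = -35568*3/4 = -26676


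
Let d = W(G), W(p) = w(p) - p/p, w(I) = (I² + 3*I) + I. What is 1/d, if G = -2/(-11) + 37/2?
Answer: 484/204605 ≈ 0.0023655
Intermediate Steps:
G = 411/22 (G = -2*(-1/11) + 37*(½) = 2/11 + 37/2 = 411/22 ≈ 18.682)
w(I) = I² + 4*I
W(p) = -1 + p*(4 + p) (W(p) = p*(4 + p) - p/p = p*(4 + p) - 1*1 = p*(4 + p) - 1 = -1 + p*(4 + p))
d = 204605/484 (d = -1 + 411*(4 + 411/22)/22 = -1 + (411/22)*(499/22) = -1 + 205089/484 = 204605/484 ≈ 422.74)
1/d = 1/(204605/484) = 484/204605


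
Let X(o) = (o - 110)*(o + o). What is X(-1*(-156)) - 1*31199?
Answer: -16847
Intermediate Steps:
X(o) = 2*o*(-110 + o) (X(o) = (-110 + o)*(2*o) = 2*o*(-110 + o))
X(-1*(-156)) - 1*31199 = 2*(-1*(-156))*(-110 - 1*(-156)) - 1*31199 = 2*156*(-110 + 156) - 31199 = 2*156*46 - 31199 = 14352 - 31199 = -16847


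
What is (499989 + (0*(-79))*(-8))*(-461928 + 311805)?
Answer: -75059848647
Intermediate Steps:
(499989 + (0*(-79))*(-8))*(-461928 + 311805) = (499989 + 0*(-8))*(-150123) = (499989 + 0)*(-150123) = 499989*(-150123) = -75059848647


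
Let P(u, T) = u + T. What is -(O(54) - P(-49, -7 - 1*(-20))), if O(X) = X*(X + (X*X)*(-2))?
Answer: 311976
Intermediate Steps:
O(X) = X*(X - 2*X²) (O(X) = X*(X + X²*(-2)) = X*(X - 2*X²))
P(u, T) = T + u
-(O(54) - P(-49, -7 - 1*(-20))) = -(54²*(1 - 2*54) - ((-7 - 1*(-20)) - 49)) = -(2916*(1 - 108) - ((-7 + 20) - 49)) = -(2916*(-107) - (13 - 49)) = -(-312012 - 1*(-36)) = -(-312012 + 36) = -1*(-311976) = 311976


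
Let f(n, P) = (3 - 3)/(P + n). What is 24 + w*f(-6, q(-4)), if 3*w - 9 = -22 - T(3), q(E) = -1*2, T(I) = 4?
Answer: 24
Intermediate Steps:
q(E) = -2
f(n, P) = 0 (f(n, P) = 0/(P + n) = 0)
w = -17/3 (w = 3 + (-22 - 1*4)/3 = 3 + (-22 - 4)/3 = 3 + (⅓)*(-26) = 3 - 26/3 = -17/3 ≈ -5.6667)
24 + w*f(-6, q(-4)) = 24 - 17/3*0 = 24 + 0 = 24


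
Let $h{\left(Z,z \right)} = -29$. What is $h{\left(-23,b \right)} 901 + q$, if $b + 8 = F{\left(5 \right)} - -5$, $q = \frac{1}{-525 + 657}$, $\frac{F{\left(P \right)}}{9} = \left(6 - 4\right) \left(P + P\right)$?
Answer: $- \frac{3449027}{132} \approx -26129.0$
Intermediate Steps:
$F{\left(P \right)} = 36 P$ ($F{\left(P \right)} = 9 \left(6 - 4\right) \left(P + P\right) = 9 \cdot 2 \cdot 2 P = 9 \cdot 4 P = 36 P$)
$q = \frac{1}{132} \approx 0.0075758$
$b = 177$ ($b = -8 + \left(36 \cdot 5 - -5\right) = -8 + \left(180 + 5\right) = -8 + 185 = 177$)
$h{\left(-23,b \right)} 901 + q = \left(-29\right) 901 + \frac{1}{132} = -26129 + \frac{1}{132} = - \frac{3449027}{132}$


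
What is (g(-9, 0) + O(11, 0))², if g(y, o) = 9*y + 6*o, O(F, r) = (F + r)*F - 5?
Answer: 1225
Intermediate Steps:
O(F, r) = -5 + F*(F + r) (O(F, r) = F*(F + r) - 5 = -5 + F*(F + r))
g(y, o) = 6*o + 9*y
(g(-9, 0) + O(11, 0))² = ((6*0 + 9*(-9)) + (-5 + 11² + 11*0))² = ((0 - 81) + (-5 + 121 + 0))² = (-81 + 116)² = 35² = 1225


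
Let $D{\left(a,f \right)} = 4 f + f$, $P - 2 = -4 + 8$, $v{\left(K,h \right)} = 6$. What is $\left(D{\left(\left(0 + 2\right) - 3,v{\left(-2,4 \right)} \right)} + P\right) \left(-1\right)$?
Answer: $-36$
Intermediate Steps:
$P = 6$ ($P = 2 + \left(-4 + 8\right) = 2 + 4 = 6$)
$D{\left(a,f \right)} = 5 f$
$\left(D{\left(\left(0 + 2\right) - 3,v{\left(-2,4 \right)} \right)} + P\right) \left(-1\right) = \left(5 \cdot 6 + 6\right) \left(-1\right) = \left(30 + 6\right) \left(-1\right) = 36 \left(-1\right) = -36$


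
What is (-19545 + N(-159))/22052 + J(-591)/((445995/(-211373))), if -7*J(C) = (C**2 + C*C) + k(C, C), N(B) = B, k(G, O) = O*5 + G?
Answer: 12855338310238/273196715 ≈ 47055.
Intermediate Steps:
k(G, O) = G + 5*O (k(G, O) = 5*O + G = G + 5*O)
J(C) = -6*C/7 - 2*C**2/7 (J(C) = -((C**2 + C*C) + (C + 5*C))/7 = -((C**2 + C**2) + 6*C)/7 = -(2*C**2 + 6*C)/7 = -6*C/7 - 2*C**2/7)
(-19545 + N(-159))/22052 + J(-591)/((445995/(-211373))) = (-19545 - 159)/22052 + ((2/7)*(-591)*(-3 - 1*(-591)))/((445995/(-211373))) = -19704*1/22052 + ((2/7)*(-591)*(-3 + 591))/((445995*(-1/211373))) = -4926/5513 + ((2/7)*(-591)*588)/(-445995/211373) = -4926/5513 - 99288*(-211373/445995) = -4926/5513 + 2331866936/49555 = 12855338310238/273196715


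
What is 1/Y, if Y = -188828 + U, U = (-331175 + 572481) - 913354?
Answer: -1/860876 ≈ -1.1616e-6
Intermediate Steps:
U = -672048 (U = 241306 - 913354 = -672048)
Y = -860876 (Y = -188828 - 672048 = -860876)
1/Y = 1/(-860876) = -1/860876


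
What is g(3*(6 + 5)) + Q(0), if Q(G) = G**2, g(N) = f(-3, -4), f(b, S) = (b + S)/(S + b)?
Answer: 1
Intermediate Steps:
f(b, S) = 1 (f(b, S) = (S + b)/(S + b) = 1)
g(N) = 1
g(3*(6 + 5)) + Q(0) = 1 + 0**2 = 1 + 0 = 1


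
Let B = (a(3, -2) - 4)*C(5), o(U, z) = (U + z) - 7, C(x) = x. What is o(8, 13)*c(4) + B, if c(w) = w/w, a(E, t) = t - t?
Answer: -6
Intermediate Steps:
a(E, t) = 0
c(w) = 1
o(U, z) = -7 + U + z
B = -20 (B = (0 - 4)*5 = -4*5 = -20)
o(8, 13)*c(4) + B = (-7 + 8 + 13)*1 - 20 = 14*1 - 20 = 14 - 20 = -6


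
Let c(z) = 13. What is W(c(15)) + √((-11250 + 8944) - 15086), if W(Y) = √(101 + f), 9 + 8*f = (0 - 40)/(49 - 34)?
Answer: √14334/12 + 4*I*√1087 ≈ 9.9771 + 131.88*I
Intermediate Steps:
f = -35/24 (f = -9/8 + ((0 - 40)/(49 - 34))/8 = -9/8 + (-40/15)/8 = -9/8 + (-40*1/15)/8 = -9/8 + (⅛)*(-8/3) = -9/8 - ⅓ = -35/24 ≈ -1.4583)
W(Y) = √14334/12 (W(Y) = √(101 - 35/24) = √(2389/24) = √14334/12)
W(c(15)) + √((-11250 + 8944) - 15086) = √14334/12 + √((-11250 + 8944) - 15086) = √14334/12 + √(-2306 - 15086) = √14334/12 + √(-17392) = √14334/12 + 4*I*√1087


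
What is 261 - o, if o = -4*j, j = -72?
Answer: -27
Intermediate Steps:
o = 288 (o = -4*(-72) = 288)
261 - o = 261 - 1*288 = 261 - 288 = -27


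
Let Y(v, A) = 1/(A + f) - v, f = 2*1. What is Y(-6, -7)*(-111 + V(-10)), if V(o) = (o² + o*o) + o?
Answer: 2291/5 ≈ 458.20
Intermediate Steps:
f = 2
Y(v, A) = 1/(2 + A) - v (Y(v, A) = 1/(A + 2) - v = 1/(2 + A) - v)
V(o) = o + 2*o² (V(o) = (o² + o²) + o = 2*o² + o = o + 2*o²)
Y(-6, -7)*(-111 + V(-10)) = ((1 - 2*(-6) - 1*(-7)*(-6))/(2 - 7))*(-111 - 10*(1 + 2*(-10))) = ((1 + 12 - 42)/(-5))*(-111 - 10*(1 - 20)) = (-⅕*(-29))*(-111 - 10*(-19)) = 29*(-111 + 190)/5 = (29/5)*79 = 2291/5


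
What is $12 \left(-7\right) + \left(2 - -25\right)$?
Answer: $-57$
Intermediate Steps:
$12 \left(-7\right) + \left(2 - -25\right) = -84 + \left(2 + 25\right) = -84 + 27 = -57$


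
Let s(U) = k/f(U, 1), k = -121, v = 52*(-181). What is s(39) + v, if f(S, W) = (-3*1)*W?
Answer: -28115/3 ≈ -9371.7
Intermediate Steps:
v = -9412
f(S, W) = -3*W
s(U) = 121/3 (s(U) = -121/((-3*1)) = -121/(-3) = -121*(-⅓) = 121/3)
s(39) + v = 121/3 - 9412 = -28115/3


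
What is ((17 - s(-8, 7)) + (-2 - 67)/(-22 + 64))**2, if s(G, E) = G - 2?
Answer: 126025/196 ≈ 642.98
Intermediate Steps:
s(G, E) = -2 + G
((17 - s(-8, 7)) + (-2 - 67)/(-22 + 64))**2 = ((17 - (-2 - 8)) + (-2 - 67)/(-22 + 64))**2 = ((17 - 1*(-10)) - 69/42)**2 = ((17 + 10) - 69*1/42)**2 = (27 - 23/14)**2 = (355/14)**2 = 126025/196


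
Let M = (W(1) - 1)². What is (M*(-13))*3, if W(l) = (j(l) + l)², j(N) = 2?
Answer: -2496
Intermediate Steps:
W(l) = (2 + l)²
M = 64 (M = ((2 + 1)² - 1)² = (3² - 1)² = (9 - 1)² = 8² = 64)
(M*(-13))*3 = (64*(-13))*3 = -832*3 = -2496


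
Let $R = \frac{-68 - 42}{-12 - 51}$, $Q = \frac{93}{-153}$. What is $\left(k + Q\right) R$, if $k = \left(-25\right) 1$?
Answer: $- \frac{143660}{3213} \approx -44.712$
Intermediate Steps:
$k = -25$
$Q = - \frac{31}{51}$ ($Q = 93 \left(- \frac{1}{153}\right) = - \frac{31}{51} \approx -0.60784$)
$R = \frac{110}{63}$ ($R = - \frac{110}{-63} = \left(-110\right) \left(- \frac{1}{63}\right) = \frac{110}{63} \approx 1.746$)
$\left(k + Q\right) R = \left(-25 - \frac{31}{51}\right) \frac{110}{63} = \left(- \frac{1306}{51}\right) \frac{110}{63} = - \frac{143660}{3213}$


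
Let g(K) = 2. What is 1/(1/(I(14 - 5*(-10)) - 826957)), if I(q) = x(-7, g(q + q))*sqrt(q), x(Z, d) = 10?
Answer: -826877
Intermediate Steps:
I(q) = 10*sqrt(q)
1/(1/(I(14 - 5*(-10)) - 826957)) = 1/(1/(10*sqrt(14 - 5*(-10)) - 826957)) = 1/(1/(10*sqrt(14 + 50) - 826957)) = 1/(1/(10*sqrt(64) - 826957)) = 1/(1/(10*8 - 826957)) = 1/(1/(80 - 826957)) = 1/(1/(-826877)) = 1/(-1/826877) = -826877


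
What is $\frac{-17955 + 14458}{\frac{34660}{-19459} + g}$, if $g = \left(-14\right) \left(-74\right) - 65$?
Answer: $- \frac{68048123}{18860029} \approx -3.6081$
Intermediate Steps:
$g = 971$ ($g = 1036 - 65 = 971$)
$\frac{-17955 + 14458}{\frac{34660}{-19459} + g} = \frac{-17955 + 14458}{\frac{34660}{-19459} + 971} = - \frac{3497}{34660 \left(- \frac{1}{19459}\right) + 971} = - \frac{3497}{- \frac{34660}{19459} + 971} = - \frac{3497}{\frac{18860029}{19459}} = \left(-3497\right) \frac{19459}{18860029} = - \frac{68048123}{18860029}$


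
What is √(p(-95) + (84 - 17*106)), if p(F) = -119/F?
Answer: I*√15493645/95 ≈ 41.434*I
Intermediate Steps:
√(p(-95) + (84 - 17*106)) = √(-119/(-95) + (84 - 17*106)) = √(-119*(-1/95) + (84 - 1802)) = √(119/95 - 1718) = √(-163091/95) = I*√15493645/95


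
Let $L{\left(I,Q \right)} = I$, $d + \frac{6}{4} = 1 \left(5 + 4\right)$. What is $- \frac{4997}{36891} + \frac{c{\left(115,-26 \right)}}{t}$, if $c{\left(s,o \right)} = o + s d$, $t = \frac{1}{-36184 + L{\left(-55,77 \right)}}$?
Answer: $- \frac{2236621913671}{73782} \approx -3.0314 \cdot 10^{7}$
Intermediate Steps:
$d = \frac{15}{2}$ ($d = - \frac{3}{2} + 1 \left(5 + 4\right) = - \frac{3}{2} + 1 \cdot 9 = - \frac{3}{2} + 9 = \frac{15}{2} \approx 7.5$)
$t = - \frac{1}{36239}$ ($t = \frac{1}{-36184 - 55} = \frac{1}{-36239} = - \frac{1}{36239} \approx -2.7595 \cdot 10^{-5}$)
$c{\left(s,o \right)} = o + \frac{15 s}{2}$ ($c{\left(s,o \right)} = o + s \frac{15}{2} = o + \frac{15 s}{2}$)
$- \frac{4997}{36891} + \frac{c{\left(115,-26 \right)}}{t} = - \frac{4997}{36891} + \frac{-26 + \frac{15}{2} \cdot 115}{- \frac{1}{36239}} = \left(-4997\right) \frac{1}{36891} + \left(-26 + \frac{1725}{2}\right) \left(-36239\right) = - \frac{4997}{36891} + \frac{1673}{2} \left(-36239\right) = - \frac{4997}{36891} - \frac{60627847}{2} = - \frac{2236621913671}{73782}$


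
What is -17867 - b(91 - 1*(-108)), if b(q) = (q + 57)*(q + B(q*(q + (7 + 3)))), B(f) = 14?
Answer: -72395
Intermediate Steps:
b(q) = (14 + q)*(57 + q) (b(q) = (q + 57)*(q + 14) = (57 + q)*(14 + q) = (14 + q)*(57 + q))
-17867 - b(91 - 1*(-108)) = -17867 - (798 + (91 - 1*(-108))² + 71*(91 - 1*(-108))) = -17867 - (798 + (91 + 108)² + 71*(91 + 108)) = -17867 - (798 + 199² + 71*199) = -17867 - (798 + 39601 + 14129) = -17867 - 1*54528 = -17867 - 54528 = -72395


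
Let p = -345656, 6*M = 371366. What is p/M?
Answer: -1036968/185683 ≈ -5.5846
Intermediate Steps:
M = 185683/3 (M = (⅙)*371366 = 185683/3 ≈ 61894.)
p/M = -345656/185683/3 = -345656*3/185683 = -1036968/185683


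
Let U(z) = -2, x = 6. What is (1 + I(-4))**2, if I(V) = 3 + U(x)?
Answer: 4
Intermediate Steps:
I(V) = 1 (I(V) = 3 - 2 = 1)
(1 + I(-4))**2 = (1 + 1)**2 = 2**2 = 4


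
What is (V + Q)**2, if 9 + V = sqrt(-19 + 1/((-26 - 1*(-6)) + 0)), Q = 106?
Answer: (970 + I*sqrt(1905))**2/100 ≈ 9390.0 + 846.74*I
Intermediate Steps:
V = -9 + I*sqrt(1905)/10 (V = -9 + sqrt(-19 + 1/((-26 - 1*(-6)) + 0)) = -9 + sqrt(-19 + 1/((-26 + 6) + 0)) = -9 + sqrt(-19 + 1/(-20 + 0)) = -9 + sqrt(-19 + 1/(-20)) = -9 + sqrt(-19 - 1/20) = -9 + sqrt(-381/20) = -9 + I*sqrt(1905)/10 ≈ -9.0 + 4.3646*I)
(V + Q)**2 = ((-9 + I*sqrt(1905)/10) + 106)**2 = (97 + I*sqrt(1905)/10)**2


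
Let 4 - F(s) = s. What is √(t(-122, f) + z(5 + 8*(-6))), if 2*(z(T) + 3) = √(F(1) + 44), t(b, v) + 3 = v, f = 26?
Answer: √(80 + 2*√47)/2 ≈ 4.8402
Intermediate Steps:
t(b, v) = -3 + v
F(s) = 4 - s
z(T) = -3 + √47/2 (z(T) = -3 + √((4 - 1*1) + 44)/2 = -3 + √((4 - 1) + 44)/2 = -3 + √(3 + 44)/2 = -3 + √47/2)
√(t(-122, f) + z(5 + 8*(-6))) = √((-3 + 26) + (-3 + √47/2)) = √(23 + (-3 + √47/2)) = √(20 + √47/2)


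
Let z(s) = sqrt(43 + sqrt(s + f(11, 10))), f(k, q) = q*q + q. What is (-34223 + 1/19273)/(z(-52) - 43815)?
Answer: 659579878/(19273*(43815 - sqrt(43 + sqrt(58)))) ≈ 0.78121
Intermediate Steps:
f(k, q) = q + q**2 (f(k, q) = q**2 + q = q + q**2)
z(s) = sqrt(43 + sqrt(110 + s)) (z(s) = sqrt(43 + sqrt(s + 10*(1 + 10))) = sqrt(43 + sqrt(s + 10*11)) = sqrt(43 + sqrt(s + 110)) = sqrt(43 + sqrt(110 + s)))
(-34223 + 1/19273)/(z(-52) - 43815) = (-34223 + 1/19273)/(sqrt(43 + sqrt(110 - 52)) - 43815) = (-34223 + 1/19273)/(sqrt(43 + sqrt(58)) - 43815) = -659579878/(19273*(-43815 + sqrt(43 + sqrt(58))))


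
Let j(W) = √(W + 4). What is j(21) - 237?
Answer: -232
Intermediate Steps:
j(W) = √(4 + W)
j(21) - 237 = √(4 + 21) - 237 = √25 - 237 = 5 - 237 = -232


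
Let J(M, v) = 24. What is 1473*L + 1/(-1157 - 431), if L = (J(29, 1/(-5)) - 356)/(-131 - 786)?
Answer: 776588251/1456196 ≈ 533.30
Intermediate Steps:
L = 332/917 (L = (24 - 356)/(-131 - 786) = -332/(-917) = -332*(-1/917) = 332/917 ≈ 0.36205)
1473*L + 1/(-1157 - 431) = 1473*(332/917) + 1/(-1157 - 431) = 489036/917 + 1/(-1588) = 489036/917 - 1/1588 = 776588251/1456196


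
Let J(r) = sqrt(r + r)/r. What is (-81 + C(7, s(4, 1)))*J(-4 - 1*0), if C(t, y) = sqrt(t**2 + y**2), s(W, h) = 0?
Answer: 37*I*sqrt(2) ≈ 52.326*I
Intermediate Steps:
J(r) = sqrt(2)/sqrt(r) (J(r) = sqrt(2*r)/r = (sqrt(2)*sqrt(r))/r = sqrt(2)/sqrt(r))
(-81 + C(7, s(4, 1)))*J(-4 - 1*0) = (-81 + sqrt(7**2 + 0**2))*(sqrt(2)/sqrt(-4 - 1*0)) = (-81 + sqrt(49 + 0))*(sqrt(2)/sqrt(-4 + 0)) = (-81 + sqrt(49))*(sqrt(2)/sqrt(-4)) = (-81 + 7)*(sqrt(2)*(-I/2)) = -(-37)*I*sqrt(2) = 37*I*sqrt(2)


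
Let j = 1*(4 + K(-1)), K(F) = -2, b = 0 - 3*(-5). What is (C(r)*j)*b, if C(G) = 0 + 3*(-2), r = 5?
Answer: -180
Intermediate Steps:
C(G) = -6 (C(G) = 0 - 6 = -6)
b = 15 (b = 0 + 15 = 15)
j = 2 (j = 1*(4 - 2) = 1*2 = 2)
(C(r)*j)*b = -6*2*15 = -12*15 = -180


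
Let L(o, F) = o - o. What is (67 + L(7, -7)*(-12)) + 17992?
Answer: 18059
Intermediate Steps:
L(o, F) = 0
(67 + L(7, -7)*(-12)) + 17992 = (67 + 0*(-12)) + 17992 = (67 + 0) + 17992 = 67 + 17992 = 18059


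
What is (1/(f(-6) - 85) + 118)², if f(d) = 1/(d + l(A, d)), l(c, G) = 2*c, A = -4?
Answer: 19746994576/1418481 ≈ 13921.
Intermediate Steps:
f(d) = 1/(-8 + d) (f(d) = 1/(d + 2*(-4)) = 1/(d - 8) = 1/(-8 + d))
(1/(f(-6) - 85) + 118)² = (1/(1/(-8 - 6) - 85) + 118)² = (1/(1/(-14) - 85) + 118)² = (1/(-1/14 - 85) + 118)² = (1/(-1191/14) + 118)² = (-14/1191 + 118)² = (140524/1191)² = 19746994576/1418481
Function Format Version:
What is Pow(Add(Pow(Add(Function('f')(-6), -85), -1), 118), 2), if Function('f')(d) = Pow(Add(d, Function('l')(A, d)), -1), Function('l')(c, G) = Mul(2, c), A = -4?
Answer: Rational(19746994576, 1418481) ≈ 13921.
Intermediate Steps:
Function('f')(d) = Pow(Add(-8, d), -1) (Function('f')(d) = Pow(Add(d, Mul(2, -4)), -1) = Pow(Add(d, -8), -1) = Pow(Add(-8, d), -1))
Pow(Add(Pow(Add(Function('f')(-6), -85), -1), 118), 2) = Pow(Add(Pow(Add(Pow(Add(-8, -6), -1), -85), -1), 118), 2) = Pow(Add(Pow(Add(Pow(-14, -1), -85), -1), 118), 2) = Pow(Add(Pow(Add(Rational(-1, 14), -85), -1), 118), 2) = Pow(Add(Pow(Rational(-1191, 14), -1), 118), 2) = Pow(Add(Rational(-14, 1191), 118), 2) = Pow(Rational(140524, 1191), 2) = Rational(19746994576, 1418481)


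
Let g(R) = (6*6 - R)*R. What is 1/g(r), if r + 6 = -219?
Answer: -1/58725 ≈ -1.7029e-5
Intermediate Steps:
r = -225 (r = -6 - 219 = -225)
g(R) = R*(36 - R) (g(R) = (36 - R)*R = R*(36 - R))
1/g(r) = 1/(-225*(36 - 1*(-225))) = 1/(-225*(36 + 225)) = 1/(-225*261) = 1/(-58725) = -1/58725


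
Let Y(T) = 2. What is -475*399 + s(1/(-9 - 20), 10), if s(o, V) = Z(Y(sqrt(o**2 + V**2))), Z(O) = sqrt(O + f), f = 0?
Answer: -189525 + sqrt(2) ≈ -1.8952e+5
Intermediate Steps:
Z(O) = sqrt(O) (Z(O) = sqrt(O + 0) = sqrt(O))
s(o, V) = sqrt(2)
-475*399 + s(1/(-9 - 20), 10) = -475*399 + sqrt(2) = -189525 + sqrt(2)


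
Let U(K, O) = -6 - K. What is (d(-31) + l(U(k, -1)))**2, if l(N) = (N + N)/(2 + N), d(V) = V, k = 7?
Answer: 99225/121 ≈ 820.04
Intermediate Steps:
l(N) = 2*N/(2 + N) (l(N) = (2*N)/(2 + N) = 2*N/(2 + N))
(d(-31) + l(U(k, -1)))**2 = (-31 + 2*(-6 - 1*7)/(2 + (-6 - 1*7)))**2 = (-31 + 2*(-6 - 7)/(2 + (-6 - 7)))**2 = (-31 + 2*(-13)/(2 - 13))**2 = (-31 + 2*(-13)/(-11))**2 = (-31 + 2*(-13)*(-1/11))**2 = (-31 + 26/11)**2 = (-315/11)**2 = 99225/121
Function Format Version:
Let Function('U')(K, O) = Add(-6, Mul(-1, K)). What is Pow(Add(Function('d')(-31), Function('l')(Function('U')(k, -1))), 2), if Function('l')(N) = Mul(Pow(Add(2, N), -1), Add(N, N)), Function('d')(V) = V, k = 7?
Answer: Rational(99225, 121) ≈ 820.04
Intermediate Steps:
Function('l')(N) = Mul(2, N, Pow(Add(2, N), -1)) (Function('l')(N) = Mul(Pow(Add(2, N), -1), Mul(2, N)) = Mul(2, N, Pow(Add(2, N), -1)))
Pow(Add(Function('d')(-31), Function('l')(Function('U')(k, -1))), 2) = Pow(Add(-31, Mul(2, Add(-6, Mul(-1, 7)), Pow(Add(2, Add(-6, Mul(-1, 7))), -1))), 2) = Pow(Add(-31, Mul(2, Add(-6, -7), Pow(Add(2, Add(-6, -7)), -1))), 2) = Pow(Add(-31, Mul(2, -13, Pow(Add(2, -13), -1))), 2) = Pow(Add(-31, Mul(2, -13, Pow(-11, -1))), 2) = Pow(Add(-31, Mul(2, -13, Rational(-1, 11))), 2) = Pow(Add(-31, Rational(26, 11)), 2) = Pow(Rational(-315, 11), 2) = Rational(99225, 121)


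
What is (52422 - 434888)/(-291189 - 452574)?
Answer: 382466/743763 ≈ 0.51423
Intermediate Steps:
(52422 - 434888)/(-291189 - 452574) = -382466/(-743763) = -382466*(-1/743763) = 382466/743763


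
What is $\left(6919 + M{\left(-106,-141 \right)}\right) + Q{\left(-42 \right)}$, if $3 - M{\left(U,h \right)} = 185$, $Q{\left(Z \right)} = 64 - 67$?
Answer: $6734$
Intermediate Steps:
$Q{\left(Z \right)} = -3$ ($Q{\left(Z \right)} = 64 - 67 = -3$)
$M{\left(U,h \right)} = -182$ ($M{\left(U,h \right)} = 3 - 185 = -182$)
$\left(6919 + M{\left(-106,-141 \right)}\right) + Q{\left(-42 \right)} = \left(6919 - 182\right) - 3 = 6737 - 3 = 6734$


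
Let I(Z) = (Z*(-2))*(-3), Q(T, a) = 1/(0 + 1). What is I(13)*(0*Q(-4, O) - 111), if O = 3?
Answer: -8658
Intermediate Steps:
Q(T, a) = 1 (Q(T, a) = 1/1 = 1)
I(Z) = 6*Z (I(Z) = -2*Z*(-3) = 6*Z)
I(13)*(0*Q(-4, O) - 111) = (6*13)*(0*1 - 111) = 78*(0 - 111) = 78*(-111) = -8658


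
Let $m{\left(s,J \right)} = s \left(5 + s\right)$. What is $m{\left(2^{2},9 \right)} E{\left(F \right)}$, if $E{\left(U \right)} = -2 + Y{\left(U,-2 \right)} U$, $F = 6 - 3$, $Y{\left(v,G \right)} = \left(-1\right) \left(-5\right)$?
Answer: $468$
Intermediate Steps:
$Y{\left(v,G \right)} = 5$
$F = 3$ ($F = 6 - 3 = 3$)
$E{\left(U \right)} = -2 + 5 U$
$m{\left(2^{2},9 \right)} E{\left(F \right)} = 2^{2} \left(5 + 2^{2}\right) \left(-2 + 5 \cdot 3\right) = 4 \left(5 + 4\right) \left(-2 + 15\right) = 4 \cdot 9 \cdot 13 = 36 \cdot 13 = 468$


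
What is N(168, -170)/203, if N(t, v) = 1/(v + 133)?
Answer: -1/7511 ≈ -0.00013314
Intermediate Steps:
N(t, v) = 1/(133 + v)
N(168, -170)/203 = 1/((133 - 170)*203) = (1/203)/(-37) = -1/37*1/203 = -1/7511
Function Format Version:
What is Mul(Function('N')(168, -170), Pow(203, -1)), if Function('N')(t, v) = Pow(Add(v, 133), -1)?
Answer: Rational(-1, 7511) ≈ -0.00013314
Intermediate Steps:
Function('N')(t, v) = Pow(Add(133, v), -1)
Mul(Function('N')(168, -170), Pow(203, -1)) = Mul(Pow(Add(133, -170), -1), Pow(203, -1)) = Mul(Pow(-37, -1), Rational(1, 203)) = Mul(Rational(-1, 37), Rational(1, 203)) = Rational(-1, 7511)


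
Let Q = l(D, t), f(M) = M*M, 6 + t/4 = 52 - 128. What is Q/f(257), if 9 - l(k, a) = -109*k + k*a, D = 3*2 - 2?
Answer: 1757/66049 ≈ 0.026601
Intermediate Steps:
t = -328 (t = -24 + 4*(52 - 128) = -24 + 4*(-76) = -24 - 304 = -328)
f(M) = M²
D = 4 (D = 6 - 2 = 4)
l(k, a) = 9 + 109*k - a*k (l(k, a) = 9 - (-109*k + k*a) = 9 - (-109*k + a*k) = 9 + (109*k - a*k) = 9 + 109*k - a*k)
Q = 1757 (Q = 9 + 109*4 - 1*(-328)*4 = 9 + 436 + 1312 = 1757)
Q/f(257) = 1757/(257²) = 1757/66049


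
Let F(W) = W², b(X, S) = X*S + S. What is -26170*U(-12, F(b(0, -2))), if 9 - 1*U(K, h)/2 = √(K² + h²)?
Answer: -471060 + 209360*√10 ≈ 1.9099e+5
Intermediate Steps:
b(X, S) = S + S*X (b(X, S) = S*X + S = S + S*X)
U(K, h) = 18 - 2*√(K² + h²)
-26170*U(-12, F(b(0, -2))) = -26170*(18 - 2*√((-12)² + ((-2*(1 + 0))²)²)) = -26170*(18 - 2*√(144 + ((-2*1)²)²)) = -26170*(18 - 2*√(144 + ((-2)²)²)) = -26170*(18 - 2*√(144 + 4²)) = -26170*(18 - 2*√(144 + 16)) = -26170*(18 - 8*√10) = -471060 + 209360*√10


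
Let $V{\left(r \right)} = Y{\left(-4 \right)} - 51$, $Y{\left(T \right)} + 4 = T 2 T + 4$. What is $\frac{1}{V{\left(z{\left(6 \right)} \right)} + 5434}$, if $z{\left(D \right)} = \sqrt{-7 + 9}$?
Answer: $\frac{1}{5415} \approx 0.00018467$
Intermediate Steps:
$Y{\left(T \right)} = 2 T^{2}$ ($Y{\left(T \right)} = -4 + \left(T 2 T + 4\right) = -4 + \left(2 T^{2} + 4\right) = -4 + \left(4 + 2 T^{2}\right) = 2 T^{2}$)
$z{\left(D \right)} = \sqrt{2}$
$V{\left(r \right)} = -19$ ($V{\left(r \right)} = 2 \left(-4\right)^{2} - 51 = 2 \cdot 16 - 51 = 32 - 51 = -19$)
$\frac{1}{V{\left(z{\left(6 \right)} \right)} + 5434} = \frac{1}{-19 + 5434} = \frac{1}{5415}$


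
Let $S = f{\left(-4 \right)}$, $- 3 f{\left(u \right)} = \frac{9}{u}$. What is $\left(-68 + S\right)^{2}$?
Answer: $\frac{72361}{16} \approx 4522.6$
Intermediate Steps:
$f{\left(u \right)} = - \frac{3}{u}$ ($f{\left(u \right)} = - \frac{9 \frac{1}{u}}{3} = - \frac{3}{u}$)
$S = \frac{3}{4}$ ($S = - \frac{3}{-4} = \left(-3\right) \left(- \frac{1}{4}\right) = \frac{3}{4} \approx 0.75$)
$\left(-68 + S\right)^{2} = \left(-68 + \frac{3}{4}\right)^{2} = \left(- \frac{269}{4}\right)^{2} = \frac{72361}{16}$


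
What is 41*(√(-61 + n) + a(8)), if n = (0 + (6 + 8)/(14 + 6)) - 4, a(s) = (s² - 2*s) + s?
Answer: 2296 + 41*I*√6430/10 ≈ 2296.0 + 328.77*I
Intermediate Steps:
a(s) = s² - s
n = -33/10 (n = (0 + 14/20) - 4 = (0 + 14*(1/20)) - 4 = (0 + 7/10) - 4 = 7/10 - 4 = -33/10 ≈ -3.3000)
41*(√(-61 + n) + a(8)) = 41*(√(-61 - 33/10) + 8*(-1 + 8)) = 41*(√(-643/10) + 8*7) = 41*(I*√6430/10 + 56) = 41*(56 + I*√6430/10) = 2296 + 41*I*√6430/10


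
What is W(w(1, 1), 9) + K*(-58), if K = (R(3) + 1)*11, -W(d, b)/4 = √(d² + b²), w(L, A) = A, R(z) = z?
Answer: -2552 - 4*√82 ≈ -2588.2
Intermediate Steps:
W(d, b) = -4*√(b² + d²) (W(d, b) = -4*√(d² + b²) = -4*√(b² + d²))
K = 44 (K = (3 + 1)*11 = 4*11 = 44)
W(w(1, 1), 9) + K*(-58) = -4*√(9² + 1²) + 44*(-58) = -4*√(81 + 1) - 2552 = -4*√82 - 2552 = -2552 - 4*√82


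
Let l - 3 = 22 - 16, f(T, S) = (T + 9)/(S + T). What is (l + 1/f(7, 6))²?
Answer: 24649/256 ≈ 96.285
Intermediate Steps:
f(T, S) = (9 + T)/(S + T)
l = 9 (l = 3 + (22 - 16) = 3 + 6 = 9)
(l + 1/f(7, 6))² = (9 + 1/((9 + 7)/(6 + 7)))² = (9 + 1/(16/13))² = (9 + 13/16)² = (157/16)² = 24649/256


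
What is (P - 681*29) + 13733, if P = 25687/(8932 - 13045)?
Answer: -24769495/4113 ≈ -6022.2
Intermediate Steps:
P = -25687/4113 (P = 25687/(-4113) = 25687*(-1/4113) = -25687/4113 ≈ -6.2453)
(P - 681*29) + 13733 = (-25687/4113 - 681*29) + 13733 = (-25687/4113 - 19749) + 13733 = -81253324/4113 + 13733 = -24769495/4113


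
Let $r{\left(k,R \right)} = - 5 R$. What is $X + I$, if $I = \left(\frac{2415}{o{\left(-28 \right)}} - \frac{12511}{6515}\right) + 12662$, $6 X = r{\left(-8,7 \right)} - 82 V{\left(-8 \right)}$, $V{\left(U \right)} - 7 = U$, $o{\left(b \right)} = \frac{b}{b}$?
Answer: $\frac{589591069}{39090} \approx 15083.0$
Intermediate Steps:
$o{\left(b \right)} = 1$
$V{\left(U \right)} = 7 + U$
$X = \frac{47}{6}$ ($X = \frac{\left(-5\right) 7 - 82 \left(7 - 8\right)}{6} = \frac{-35 - -82}{6} = \frac{-35 + 82}{6} = \frac{1}{6} \cdot 47 = \frac{47}{6} \approx 7.8333$)
$I = \frac{98214144}{6515}$ ($I = \left(\frac{2415}{1} - \frac{12511}{6515}\right) + 12662 = \left(2415 \cdot 1 - \frac{12511}{6515}\right) + 12662 = \left(2415 - \frac{12511}{6515}\right) + 12662 = \frac{15721214}{6515} + 12662 = \frac{98214144}{6515} \approx 15075.0$)
$X + I = \frac{47}{6} + \frac{98214144}{6515} = \frac{589591069}{39090}$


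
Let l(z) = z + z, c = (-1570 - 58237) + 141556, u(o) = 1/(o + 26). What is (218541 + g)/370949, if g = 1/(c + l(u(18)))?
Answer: 393041399161/667143986571 ≈ 0.58914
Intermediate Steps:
u(o) = 1/(26 + o)
c = 81749 (c = -59807 + 141556 = 81749)
l(z) = 2*z
g = 22/1798479 (g = 1/(81749 + 2/(26 + 18)) = 1/(81749 + 2/44) = 1/(81749 + 2*(1/44)) = 1/(81749 + 1/22) = 1/(1798479/22) = 22/1798479 ≈ 1.2233e-5)
(218541 + g)/370949 = (218541 + 22/1798479)/370949 = (393041399161/1798479)*(1/370949) = 393041399161/667143986571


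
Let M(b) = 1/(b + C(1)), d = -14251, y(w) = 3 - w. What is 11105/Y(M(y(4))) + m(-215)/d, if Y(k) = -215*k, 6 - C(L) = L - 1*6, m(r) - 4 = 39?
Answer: -316516559/612793 ≈ -516.51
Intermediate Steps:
m(r) = 43 (m(r) = 4 + 39 = 43)
C(L) = 12 - L (C(L) = 6 - (L - 1*6) = 6 - (L - 6) = 6 - (-6 + L) = 6 + (6 - L) = 12 - L)
M(b) = 1/(11 + b) (M(b) = 1/(b + (12 - 1*1)) = 1/(b + (12 - 1)) = 1/(b + 11) = 1/(11 + b))
11105/Y(M(y(4))) + m(-215)/d = 11105/((-215/(11 + (3 - 1*4)))) + 43/(-14251) = 11105/((-215/(11 + (3 - 4)))) + 43*(-1/14251) = 11105/((-215/(11 - 1))) - 43/14251 = 11105/((-215/10)) - 43/14251 = 11105/((-215*1/10)) - 43/14251 = 11105/(-43/2) - 43/14251 = 11105*(-2/43) - 43/14251 = -22210/43 - 43/14251 = -316516559/612793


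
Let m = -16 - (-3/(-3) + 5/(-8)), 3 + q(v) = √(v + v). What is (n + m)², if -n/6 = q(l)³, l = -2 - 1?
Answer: -4060055/64 + 89901*I*√6/2 ≈ -63438.0 + 1.1011e+5*I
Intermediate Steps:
l = -3
q(v) = -3 + √2*√v (q(v) = -3 + √(v + v) = -3 + √(2*v) = -3 + √2*√v)
m = -131/8 (m = -16 - (-3*(-⅓) + 5*(-⅛)) = -16 - (1 - 5/8) = -16 - 1*3/8 = -16 - 3/8 = -131/8 ≈ -16.375)
n = -6*(-3 + I*√6)³ (n = -6*(-3 + √2*√(-3))³ = -6*(-3 + √2*(I*√3))³ = -6*(-3 + I*√6)³ ≈ -162.0 - 308.64*I)
(n + m)² = (6*(3 - I*√6)³ - 131/8)² = (-131/8 + 6*(3 - I*√6)³)²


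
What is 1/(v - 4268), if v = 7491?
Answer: 1/3223 ≈ 0.00031027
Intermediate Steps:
1/(v - 4268) = 1/(7491 - 4268) = 1/3223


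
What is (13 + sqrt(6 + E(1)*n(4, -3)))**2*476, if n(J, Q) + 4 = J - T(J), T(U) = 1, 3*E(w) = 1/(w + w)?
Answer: 249662/3 + 6188*sqrt(210)/3 ≈ 1.1311e+5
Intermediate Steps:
E(w) = 1/(6*w) (E(w) = 1/(3*(w + w)) = 1/(3*((2*w))) = (1/(2*w))/3 = 1/(6*w))
n(J, Q) = -5 + J (n(J, Q) = -4 + (J - 1*1) = -4 + (J - 1) = -4 + (-1 + J) = -5 + J)
(13 + sqrt(6 + E(1)*n(4, -3)))**2*476 = (13 + sqrt(6 + ((1/6)/1)*(-5 + 4)))**2*476 = (13 + sqrt(6 + ((1/6)*1)*(-1)))**2*476 = (13 + sqrt(6 + (1/6)*(-1)))**2*476 = (13 + sqrt(6 - 1/6))**2*476 = (13 + sqrt(35/6))**2*476 = (13 + sqrt(210)/6)**2*476 = 476*(13 + sqrt(210)/6)**2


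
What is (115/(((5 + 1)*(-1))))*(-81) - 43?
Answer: 3019/2 ≈ 1509.5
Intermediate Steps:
(115/(((5 + 1)*(-1))))*(-81) - 43 = (115/((6*(-1))))*(-81) - 43 = (115/(-6))*(-81) - 43 = (115*(-⅙))*(-81) - 43 = -115/6*(-81) - 43 = 3105/2 - 43 = 3019/2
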